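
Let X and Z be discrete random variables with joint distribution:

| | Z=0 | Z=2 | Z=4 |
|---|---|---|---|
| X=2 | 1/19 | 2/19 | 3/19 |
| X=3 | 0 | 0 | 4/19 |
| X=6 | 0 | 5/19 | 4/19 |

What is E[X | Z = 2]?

P(Z = 2) = 7/19.
Σ X·P over the event = 2·(2/19) + 6·(5/19) = 34/19.
E[X | Z = 2] = (34/19) / (7/19) = 34/7.

34/7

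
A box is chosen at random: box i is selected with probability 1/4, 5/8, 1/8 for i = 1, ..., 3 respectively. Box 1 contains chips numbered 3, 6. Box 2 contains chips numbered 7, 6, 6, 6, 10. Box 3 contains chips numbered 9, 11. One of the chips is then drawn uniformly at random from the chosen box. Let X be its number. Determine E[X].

E[X | box 1] = (3+6)/2 = 9/2.
E[X | box 2] = (7+6+6+6+10)/5 = 7.
E[X | box 3] = (9+11)/2 = 10.
By the law of total expectation,
E[X] = (1/4)·(9/2) + (5/8)·(7) + (1/8)·(10) = 27/4.

27/4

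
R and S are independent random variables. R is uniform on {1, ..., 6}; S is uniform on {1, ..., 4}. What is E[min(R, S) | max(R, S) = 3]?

Outcomes with max(R, S) = 3: (1,3), (2,3), (3,1), (3,2), (3,3), each with probability 1/24.
E[min(R, S) | max(R, S) = 3] = (1 + 2 + 1 + 2 + 3) / 5 = 9/5.

9/5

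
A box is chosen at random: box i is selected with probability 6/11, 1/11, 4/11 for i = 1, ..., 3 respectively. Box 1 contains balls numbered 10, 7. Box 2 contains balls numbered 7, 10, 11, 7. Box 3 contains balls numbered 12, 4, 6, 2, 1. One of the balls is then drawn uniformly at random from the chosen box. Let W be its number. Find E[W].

E[W | box 1] = (10+7)/2 = 17/2.
E[W | box 2] = (7+10+11+7)/4 = 35/4.
E[W | box 3] = (12+4+6+2+1)/5 = 5.
E[W] = (6/11)·(17/2) + (1/11)·(35/4) + (4/11)·(5) = 29/4.

29/4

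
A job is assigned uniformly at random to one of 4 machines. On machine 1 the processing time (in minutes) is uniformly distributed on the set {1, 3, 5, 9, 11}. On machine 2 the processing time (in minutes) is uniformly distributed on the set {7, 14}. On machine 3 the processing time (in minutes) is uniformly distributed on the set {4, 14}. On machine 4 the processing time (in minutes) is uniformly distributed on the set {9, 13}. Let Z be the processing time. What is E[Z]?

363/40

E[Z | machine 1] = (1+3+5+9+11)/5 = 29/5.
E[Z | machine 2] = (7+14)/2 = 21/2.
E[Z | machine 3] = (4+14)/2 = 9.
E[Z | machine 4] = (9+13)/2 = 11.
E[Z] = (1/4)·(29/5) + (1/4)·(21/2) + (1/4)·(9) + (1/4)·(11) = 363/40.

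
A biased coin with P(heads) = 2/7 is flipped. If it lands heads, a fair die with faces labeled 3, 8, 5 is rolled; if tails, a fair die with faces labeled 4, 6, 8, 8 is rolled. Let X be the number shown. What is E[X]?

E[X | heads] = (3+8+5)/3 = 16/3.
E[X | tails] = (4+6+8+8)/4 = 13/2.
E[X] = (2/7)·(16/3) + (5/7)·(13/2) = 37/6.

37/6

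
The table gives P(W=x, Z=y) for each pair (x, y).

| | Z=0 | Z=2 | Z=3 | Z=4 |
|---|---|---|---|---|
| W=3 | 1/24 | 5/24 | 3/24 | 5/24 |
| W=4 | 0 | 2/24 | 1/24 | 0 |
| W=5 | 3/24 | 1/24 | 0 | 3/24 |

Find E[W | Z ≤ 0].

9/2

P(Z ≤ 0) = 1/6.
Σ W·P over the event = 3·(1/24) + 5·(3/24) = 3/4.
E[W | Z ≤ 0] = (3/4) / (1/6) = 9/2.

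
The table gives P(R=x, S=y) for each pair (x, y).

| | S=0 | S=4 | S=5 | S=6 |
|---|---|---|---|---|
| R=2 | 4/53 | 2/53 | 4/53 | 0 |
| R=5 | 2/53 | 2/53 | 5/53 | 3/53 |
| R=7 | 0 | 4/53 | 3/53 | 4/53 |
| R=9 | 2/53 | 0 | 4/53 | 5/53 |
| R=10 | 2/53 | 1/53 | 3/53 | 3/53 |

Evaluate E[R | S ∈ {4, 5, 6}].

290/43

P(S ∈ {4, 5, 6}) = 43/53.
Summing R·P(R=x,S=y) over the conditioning event gives 290/53.
E[R | S ∈ {4, 5, 6}] = (290/53) / (43/53) = 290/43.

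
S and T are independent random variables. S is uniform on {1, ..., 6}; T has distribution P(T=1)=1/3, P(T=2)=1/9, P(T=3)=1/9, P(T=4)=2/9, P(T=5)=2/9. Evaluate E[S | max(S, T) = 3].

18/7

P(max(S, T) = 3) = 7/54.
Summing S·P(x,y) over outcomes with max(S, T) = 3 gives 1/3.
E[S | max(S, T) = 3] = (1/3) / (7/54) = 18/7.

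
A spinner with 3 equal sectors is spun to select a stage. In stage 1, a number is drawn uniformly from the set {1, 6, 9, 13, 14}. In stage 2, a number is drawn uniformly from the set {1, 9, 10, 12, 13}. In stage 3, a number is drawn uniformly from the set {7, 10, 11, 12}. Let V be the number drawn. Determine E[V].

46/5

E[V | stage 1] = (1+6+9+13+14)/5 = 43/5.
E[V | stage 2] = (1+9+10+12+13)/5 = 9.
E[V | stage 3] = (7+10+11+12)/4 = 10.
By the law of total expectation,
E[V] = (1/3)·(43/5) + (1/3)·(9) + (1/3)·(10) = 46/5.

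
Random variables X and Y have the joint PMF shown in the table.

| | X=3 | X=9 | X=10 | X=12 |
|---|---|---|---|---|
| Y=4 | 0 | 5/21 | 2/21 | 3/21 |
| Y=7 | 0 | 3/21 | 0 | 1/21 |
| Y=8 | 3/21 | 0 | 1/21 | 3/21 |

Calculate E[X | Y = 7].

P(Y = 7) = 4/21.
Σ X·P over the event = 9·(3/21) + 12·(1/21) = 13/7.
E[X | Y = 7] = (13/7) / (4/21) = 39/4.

39/4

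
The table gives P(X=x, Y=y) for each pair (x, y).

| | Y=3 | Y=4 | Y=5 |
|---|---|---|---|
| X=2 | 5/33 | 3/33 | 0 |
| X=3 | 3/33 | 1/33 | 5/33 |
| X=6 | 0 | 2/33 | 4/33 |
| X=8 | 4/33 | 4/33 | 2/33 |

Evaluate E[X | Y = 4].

53/10

P(Y = 4) = 10/33.
Σ X·P over the event = 2·(3/33) + 3·(1/33) + 6·(2/33) + 8·(4/33) = 53/33.
E[X | Y = 4] = (53/33) / (10/33) = 53/10.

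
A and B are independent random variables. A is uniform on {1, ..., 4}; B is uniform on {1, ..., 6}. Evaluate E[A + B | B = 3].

P(B = 3) = 1/6.
Summing (A+B)·P(x,y) over outcomes with B = 3 gives 11/12.
E[A + B | B = 3] = (11/12) / (1/6) = 11/2.

11/2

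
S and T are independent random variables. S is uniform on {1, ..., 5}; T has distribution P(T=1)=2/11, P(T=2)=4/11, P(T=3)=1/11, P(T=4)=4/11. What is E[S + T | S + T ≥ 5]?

P(S + T ≥ 5) = 8/11.
Summing (S+T)·P(x,y) over outcomes with S + T ≥ 5 gives 52/11.
E[S + T | S + T ≥ 5] = (52/11) / (8/11) = 13/2.

13/2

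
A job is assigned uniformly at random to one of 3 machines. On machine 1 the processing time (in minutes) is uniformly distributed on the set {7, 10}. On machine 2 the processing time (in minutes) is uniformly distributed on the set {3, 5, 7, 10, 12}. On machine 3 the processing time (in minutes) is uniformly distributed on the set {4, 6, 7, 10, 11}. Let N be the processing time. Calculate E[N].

E[N | machine 1] = (7+10)/2 = 17/2.
E[N | machine 2] = (3+5+7+10+12)/5 = 37/5.
E[N | machine 3] = (4+6+7+10+11)/5 = 38/5.
By the law of total expectation,
E[N] = (1/3)·(17/2) + (1/3)·(37/5) + (1/3)·(38/5) = 47/6.

47/6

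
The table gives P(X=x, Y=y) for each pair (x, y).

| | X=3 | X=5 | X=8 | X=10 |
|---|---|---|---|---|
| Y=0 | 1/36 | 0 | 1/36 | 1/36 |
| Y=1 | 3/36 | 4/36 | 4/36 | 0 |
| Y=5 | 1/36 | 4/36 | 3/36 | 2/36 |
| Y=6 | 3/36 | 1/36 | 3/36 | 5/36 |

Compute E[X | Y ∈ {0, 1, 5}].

P(Y ∈ {0, 1, 5}) = 2/3.
Summing X·P(X=x,Y=y) over the conditioning event gives 149/36.
E[X | Y ∈ {0, 1, 5}] = (149/36) / (2/3) = 149/24.

149/24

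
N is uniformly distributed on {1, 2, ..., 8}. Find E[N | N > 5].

7

Given N > 5, N is equally likely to be any of {6, 7, 8}.
E[N | N > 5] = (6 + 7 + 8) / 3 = 7.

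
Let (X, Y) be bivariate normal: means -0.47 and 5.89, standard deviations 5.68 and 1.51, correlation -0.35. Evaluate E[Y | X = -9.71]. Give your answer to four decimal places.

6.7497

For a bivariate normal, E[Y | X=x] = μ_Y + ρ·(σ_Y/σ_X)·(x − μ_X).
E[Y | X=-9.71] = 5.89 + (-0.35)·(1.51/5.68)·(-9.71 − (-0.47)) = 5.89 + (-0.093046)·(-9.24) = 6.7497.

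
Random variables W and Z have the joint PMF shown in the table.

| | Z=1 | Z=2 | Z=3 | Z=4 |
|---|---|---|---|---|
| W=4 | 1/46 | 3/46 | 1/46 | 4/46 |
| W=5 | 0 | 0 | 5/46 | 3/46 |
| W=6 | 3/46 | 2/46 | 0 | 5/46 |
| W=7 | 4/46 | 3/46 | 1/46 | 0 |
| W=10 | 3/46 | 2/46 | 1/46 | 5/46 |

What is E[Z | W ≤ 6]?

80/27

P(W ≤ 6) = 27/46.
Summing Z·P(W=x,Z=y) over the conditioning event gives 40/23.
E[Z | W ≤ 6] = (40/23) / (27/46) = 80/27.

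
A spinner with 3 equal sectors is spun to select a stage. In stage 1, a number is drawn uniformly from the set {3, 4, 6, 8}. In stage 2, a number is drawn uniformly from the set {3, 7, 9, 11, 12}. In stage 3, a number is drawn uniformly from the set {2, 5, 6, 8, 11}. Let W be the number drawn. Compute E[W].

E[W | stage 1] = (3+4+6+8)/4 = 21/4.
E[W | stage 2] = (3+7+9+11+12)/5 = 42/5.
E[W | stage 3] = (2+5+6+8+11)/5 = 32/5.
E[W] = (1/3)·(21/4) + (1/3)·(42/5) + (1/3)·(32/5) = 401/60.

401/60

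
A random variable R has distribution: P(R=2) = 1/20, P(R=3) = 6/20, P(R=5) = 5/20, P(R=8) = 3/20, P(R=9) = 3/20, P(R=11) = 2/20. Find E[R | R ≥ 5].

98/13

P(R ≥ 5) = 13/20.
Σ over the event: 5·1/4 + 8·3/20 + 9·3/20 + 11·1/10 = 49/10.
E[R | R ≥ 5] = (49/10) / (13/20) = 98/13.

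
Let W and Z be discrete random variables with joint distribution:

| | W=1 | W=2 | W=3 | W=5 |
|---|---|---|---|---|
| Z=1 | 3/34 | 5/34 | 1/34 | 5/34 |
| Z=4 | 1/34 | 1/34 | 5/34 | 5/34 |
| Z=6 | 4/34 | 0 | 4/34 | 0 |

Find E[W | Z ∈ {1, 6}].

57/22

P(Z ∈ {1, 6}) = 11/17.
Σ W·P over the event = 1·(3/34) + 1·(4/34) + 2·(5/34) + 3·(1/34) + 3·(4/34) + 5·(5/34) = 57/34.
E[W | Z ∈ {1, 6}] = (57/34) / (11/17) = 57/22.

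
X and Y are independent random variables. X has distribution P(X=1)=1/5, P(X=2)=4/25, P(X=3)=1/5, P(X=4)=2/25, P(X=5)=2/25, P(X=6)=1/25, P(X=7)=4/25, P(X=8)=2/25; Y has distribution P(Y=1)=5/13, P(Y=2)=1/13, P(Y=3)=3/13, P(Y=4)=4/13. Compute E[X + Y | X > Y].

1357/185

P(X > Y) = 37/65.
Summing (X+Y)·P(x,y) over outcomes with X > Y gives 1357/325.
E[X + Y | X > Y] = (1357/325) / (37/65) = 1357/185.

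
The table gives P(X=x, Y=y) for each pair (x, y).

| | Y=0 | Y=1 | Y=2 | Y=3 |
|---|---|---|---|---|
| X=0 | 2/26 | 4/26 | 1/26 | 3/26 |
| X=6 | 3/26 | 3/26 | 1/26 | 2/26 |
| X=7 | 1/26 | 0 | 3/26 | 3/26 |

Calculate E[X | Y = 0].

25/6

P(Y = 0) = 3/13.
Σ X·P over the event = 0·(2/26) + 6·(3/26) + 7·(1/26) = 25/26.
E[X | Y = 0] = (25/26) / (3/13) = 25/6.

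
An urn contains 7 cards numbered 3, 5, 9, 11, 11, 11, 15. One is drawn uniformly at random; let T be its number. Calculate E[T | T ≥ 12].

P(T ≥ 12) = 1/7.
Σ over the event: 15·1/7 = 15/7.
E[T | T ≥ 12] = (15/7) / (1/7) = 15.

15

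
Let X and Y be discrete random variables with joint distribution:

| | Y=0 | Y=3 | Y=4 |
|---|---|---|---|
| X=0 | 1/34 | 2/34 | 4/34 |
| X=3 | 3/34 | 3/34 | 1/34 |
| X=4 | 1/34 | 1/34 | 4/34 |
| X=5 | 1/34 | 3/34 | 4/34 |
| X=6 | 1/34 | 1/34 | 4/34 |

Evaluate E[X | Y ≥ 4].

P(Y ≥ 4) = 1/2.
Σ X·P over the event = 0·(4/34) + 3·(1/34) + 4·(4/34) + 5·(4/34) + 6·(4/34) = 63/34.
E[X | Y ≥ 4] = (63/34) / (1/2) = 63/17.

63/17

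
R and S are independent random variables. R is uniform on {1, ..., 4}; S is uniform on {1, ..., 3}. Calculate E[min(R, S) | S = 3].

P(S = 3) = 1/3.
Summing min(R,S)·P(x,y) over outcomes with S = 3 gives 3/4.
E[min(R, S) | S = 3] = (3/4) / (1/3) = 9/4.

9/4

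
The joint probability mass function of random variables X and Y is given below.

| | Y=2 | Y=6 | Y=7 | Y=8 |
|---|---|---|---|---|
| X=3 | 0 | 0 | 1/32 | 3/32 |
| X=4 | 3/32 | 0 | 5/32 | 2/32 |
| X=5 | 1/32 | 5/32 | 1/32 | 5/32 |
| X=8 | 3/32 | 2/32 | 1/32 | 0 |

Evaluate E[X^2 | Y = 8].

92/5

P(Y = 8) = 5/16.
Summing X^2·P(X=x,Y=y) over the conditioning event gives 23/4.
E[X^2 | Y = 8] = (23/4) / (5/16) = 92/5.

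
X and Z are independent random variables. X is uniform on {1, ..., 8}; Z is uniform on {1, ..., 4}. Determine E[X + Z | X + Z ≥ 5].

P(X + Z ≥ 5) = 13/16.
Summing (X+Z)·P(x,y) over outcomes with X + Z ≥ 5 gives 51/8.
E[X + Z | X + Z ≥ 5] = (51/8) / (13/16) = 102/13.

102/13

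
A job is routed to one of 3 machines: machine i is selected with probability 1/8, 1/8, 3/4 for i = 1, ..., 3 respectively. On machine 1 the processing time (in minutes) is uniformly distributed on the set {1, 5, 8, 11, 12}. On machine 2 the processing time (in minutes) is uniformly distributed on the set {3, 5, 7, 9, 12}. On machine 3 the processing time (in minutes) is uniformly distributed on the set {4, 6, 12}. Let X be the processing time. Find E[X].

E[X | machine 1] = (1+5+8+11+12)/5 = 37/5.
E[X | machine 2] = (3+5+7+9+12)/5 = 36/5.
E[X | machine 3] = (4+6+12)/3 = 22/3.
By the law of total expectation,
E[X] = (1/8)·(37/5) + (1/8)·(36/5) + (3/4)·(22/3) = 293/40.

293/40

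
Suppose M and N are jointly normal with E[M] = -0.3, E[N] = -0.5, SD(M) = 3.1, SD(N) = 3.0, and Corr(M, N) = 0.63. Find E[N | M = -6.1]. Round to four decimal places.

-4.0361

The regression of N on M has slope ρ·σ_N/σ_M and passes through (μ_M, μ_N).
E[N | M=-6.1] = -0.5 + (0.63)·(3.0/3.1)·(-6.1 − (-0.3)) = -0.5 + (0.60968)·(-5.8) = -4.0361.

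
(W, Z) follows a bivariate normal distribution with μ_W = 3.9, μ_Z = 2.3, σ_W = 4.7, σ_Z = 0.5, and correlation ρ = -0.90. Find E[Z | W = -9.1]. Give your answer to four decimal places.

3.5447

The regression of Z on W has slope ρ·σ_Z/σ_W and passes through (μ_W, μ_Z).
E[Z | W=-9.1] = 2.3 + (-0.90)·(0.5/4.7)·(-9.1 − (3.9)) = 2.3 + (-0.095745)·(-13) = 3.5447.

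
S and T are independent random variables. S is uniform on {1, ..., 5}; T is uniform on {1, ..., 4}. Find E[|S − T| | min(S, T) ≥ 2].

P(min(S, T) ≥ 2) = 3/5.
Summing |S−T|·P(x,y) over outcomes with min(S, T) ≥ 2 gives 7/10.
E[|S − T| | min(S, T) ≥ 2] = (7/10) / (3/5) = 7/6.

7/6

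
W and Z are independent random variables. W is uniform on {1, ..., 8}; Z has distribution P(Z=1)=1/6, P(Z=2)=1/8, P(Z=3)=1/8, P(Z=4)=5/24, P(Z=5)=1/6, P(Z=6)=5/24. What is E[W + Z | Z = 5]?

P(Z = 5) = 1/6.
Summing (W+Z)·P(x,y) over outcomes with Z = 5 gives 19/12.
E[W + Z | Z = 5] = (19/12) / (1/6) = 19/2.

19/2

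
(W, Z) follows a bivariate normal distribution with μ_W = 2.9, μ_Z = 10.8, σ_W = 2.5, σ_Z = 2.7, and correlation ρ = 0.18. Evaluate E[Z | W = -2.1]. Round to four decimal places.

E[Z | W=x] = μ_Z + ρ(σ_Z/σ_W)(x − μ_W) for jointly normal variables.
E[Z | W=-2.1] = 10.8 + (0.18)·(2.7/2.5)·(-2.1 − (2.9)) = 10.8 + (0.1944)·(-5) = 9.8280.

9.8280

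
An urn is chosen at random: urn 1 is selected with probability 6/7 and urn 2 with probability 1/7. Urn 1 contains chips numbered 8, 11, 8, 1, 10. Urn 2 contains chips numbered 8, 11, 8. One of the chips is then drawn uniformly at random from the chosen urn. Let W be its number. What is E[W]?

39/5

E[W | urn 1] = (8+11+8+1+10)/5 = 38/5.
E[W | urn 2] = (8+11+8)/3 = 9.
By the law of total expectation,
E[W] = (6/7)·(38/5) + (1/7)·(9) = 39/5.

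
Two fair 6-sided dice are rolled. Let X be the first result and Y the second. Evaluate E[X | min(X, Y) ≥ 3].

9/2

P(min(X, Y) ≥ 3) = 4/9.
Summing X·P(x,y) over outcomes with min(X, Y) ≥ 3 gives 2.
E[X | min(X, Y) ≥ 3] = (2) / (4/9) = 9/2.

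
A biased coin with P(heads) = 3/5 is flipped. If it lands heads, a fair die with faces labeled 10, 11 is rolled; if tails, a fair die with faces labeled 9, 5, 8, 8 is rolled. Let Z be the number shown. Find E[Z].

E[Z | heads] = (10+11)/2 = 21/2.
E[Z | tails] = (9+5+8+8)/4 = 15/2.
By the law of total expectation,
E[Z] = (3/5)·(21/2) + (2/5)·(15/2) = 93/10.

93/10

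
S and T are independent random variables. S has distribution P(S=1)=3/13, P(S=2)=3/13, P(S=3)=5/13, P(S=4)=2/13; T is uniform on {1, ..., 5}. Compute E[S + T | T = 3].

P(T = 3) = 1/5.
Summing (S+T)·P(x,y) over outcomes with T = 3 gives 71/65.
E[S + T | T = 3] = (71/65) / (1/5) = 71/13.

71/13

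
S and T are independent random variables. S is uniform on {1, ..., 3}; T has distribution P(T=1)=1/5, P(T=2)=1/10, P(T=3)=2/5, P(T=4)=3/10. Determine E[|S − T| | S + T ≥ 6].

9/10

P(S + T ≥ 6) = 1/3.
Summing |S−T|·P(x,y) over outcomes with S + T ≥ 6 gives 3/10.
E[|S − T| | S + T ≥ 6] = (3/10) / (1/3) = 9/10.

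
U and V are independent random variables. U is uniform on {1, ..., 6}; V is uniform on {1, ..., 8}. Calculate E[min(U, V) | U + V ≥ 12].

P(U + V ≥ 12) = 1/8.
Summing min(U,V)·P(x,y) over outcomes with U + V ≥ 12 gives 2/3.
E[min(U, V) | U + V ≥ 12] = (2/3) / (1/8) = 16/3.

16/3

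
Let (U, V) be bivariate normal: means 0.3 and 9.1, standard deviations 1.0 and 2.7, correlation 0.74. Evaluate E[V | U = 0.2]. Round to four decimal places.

For a bivariate normal, E[V | U=x] = μ_V + ρ·(σ_V/σ_U)·(x − μ_U).
E[V | U=0.2] = 9.1 + (0.74)·(2.7/1.0)·(0.2 − (0.3)) = 9.1 + (1.998)·(-0.1) = 8.9002.

8.9002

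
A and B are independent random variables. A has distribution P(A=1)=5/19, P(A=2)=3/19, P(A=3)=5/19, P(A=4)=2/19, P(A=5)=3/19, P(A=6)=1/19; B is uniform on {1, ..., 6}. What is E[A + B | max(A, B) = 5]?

P(max(A, B) = 5) = 5/19.
Summing (A+B)·P(x,y) over outcomes with max(A, B) = 5 gives 229/114.
E[A + B | max(A, B) = 5] = (229/114) / (5/19) = 229/30.

229/30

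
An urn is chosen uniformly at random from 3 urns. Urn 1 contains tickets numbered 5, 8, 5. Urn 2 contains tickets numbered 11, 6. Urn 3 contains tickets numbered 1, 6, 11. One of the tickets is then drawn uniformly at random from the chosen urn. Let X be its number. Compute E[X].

41/6

E[X | urn 1] = (5+8+5)/3 = 6.
E[X | urn 2] = (11+6)/2 = 17/2.
E[X | urn 3] = (1+6+11)/3 = 6.
E[X] = (1/3)·(6) + (1/3)·(17/2) + (1/3)·(6) = 41/6.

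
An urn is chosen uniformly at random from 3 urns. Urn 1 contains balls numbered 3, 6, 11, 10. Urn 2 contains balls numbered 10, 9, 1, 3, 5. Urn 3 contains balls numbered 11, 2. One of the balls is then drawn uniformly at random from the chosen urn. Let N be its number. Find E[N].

E[N | urn 1] = (3+6+11+10)/4 = 15/2.
E[N | urn 2] = (10+9+1+3+5)/5 = 28/5.
E[N | urn 3] = (11+2)/2 = 13/2.
By the law of total expectation,
E[N] = (1/3)·(15/2) + (1/3)·(28/5) + (1/3)·(13/2) = 98/15.

98/15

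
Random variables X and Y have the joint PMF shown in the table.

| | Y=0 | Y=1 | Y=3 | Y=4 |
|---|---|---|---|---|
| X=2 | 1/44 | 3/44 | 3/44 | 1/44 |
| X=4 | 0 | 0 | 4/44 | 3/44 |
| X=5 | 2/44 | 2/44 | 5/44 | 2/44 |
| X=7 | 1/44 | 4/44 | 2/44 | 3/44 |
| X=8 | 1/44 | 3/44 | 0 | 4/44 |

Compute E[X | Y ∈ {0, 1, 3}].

P(Y ∈ {0, 1, 3}) = 31/44.
Summing X·P(X=x,Y=y) over the conditioning event gives 39/11.
E[X | Y ∈ {0, 1, 3}] = (39/11) / (31/44) = 156/31.

156/31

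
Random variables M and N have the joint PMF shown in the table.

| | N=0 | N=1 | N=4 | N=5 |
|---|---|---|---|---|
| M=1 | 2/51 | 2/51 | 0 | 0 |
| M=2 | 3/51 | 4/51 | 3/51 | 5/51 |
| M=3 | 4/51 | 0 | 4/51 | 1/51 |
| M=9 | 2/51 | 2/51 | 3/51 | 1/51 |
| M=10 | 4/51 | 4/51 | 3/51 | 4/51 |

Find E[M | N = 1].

17/3

P(N = 1) = 4/17.
Σ M·P over the event = 1·(2/51) + 2·(4/51) + 9·(2/51) + 10·(4/51) = 4/3.
E[M | N = 1] = (4/3) / (4/17) = 17/3.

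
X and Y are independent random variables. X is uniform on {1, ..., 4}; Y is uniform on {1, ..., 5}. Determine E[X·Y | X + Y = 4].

P(X + Y = 4) = 3/20.
Summing XY·P(x,y) over outcomes with X + Y = 4 gives 1/2.
E[X·Y | X + Y = 4] = (1/2) / (3/20) = 10/3.

10/3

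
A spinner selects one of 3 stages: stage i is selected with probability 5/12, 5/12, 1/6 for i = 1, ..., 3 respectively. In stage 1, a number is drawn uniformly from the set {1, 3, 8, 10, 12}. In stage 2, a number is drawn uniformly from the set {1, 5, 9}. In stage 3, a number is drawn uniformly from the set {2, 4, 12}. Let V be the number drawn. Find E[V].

71/12

E[V | stage 1] = (1+3+8+10+12)/5 = 34/5.
E[V | stage 2] = (1+5+9)/3 = 5.
E[V | stage 3] = (2+4+12)/3 = 6.
E[V] = (5/12)·(34/5) + (5/12)·(5) + (1/6)·(6) = 71/12.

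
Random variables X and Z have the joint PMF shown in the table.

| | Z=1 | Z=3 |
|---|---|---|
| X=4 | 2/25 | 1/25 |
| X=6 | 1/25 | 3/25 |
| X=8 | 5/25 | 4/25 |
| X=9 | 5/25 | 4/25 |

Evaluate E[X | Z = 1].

P(Z = 1) = 13/25.
Σ X·P over the event = 4·(2/25) + 6·(1/25) + 8·(5/25) + 9·(5/25) = 99/25.
E[X | Z = 1] = (99/25) / (13/25) = 99/13.

99/13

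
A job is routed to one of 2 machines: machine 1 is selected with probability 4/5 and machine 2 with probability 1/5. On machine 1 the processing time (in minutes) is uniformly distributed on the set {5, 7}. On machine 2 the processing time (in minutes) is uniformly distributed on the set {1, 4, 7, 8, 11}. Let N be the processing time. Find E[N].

151/25

E[N | machine 1] = (5+7)/2 = 6.
E[N | machine 2] = (1+4+7+8+11)/5 = 31/5.
By the law of total expectation,
E[N] = (4/5)·(6) + (1/5)·(31/5) = 151/25.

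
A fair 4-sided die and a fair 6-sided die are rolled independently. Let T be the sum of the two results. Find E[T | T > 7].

26/3

P(T > 7) = 1/4.
Σ over the event: 8·1/8 + 9·1/12 + 10·1/24 = 13/6.
E[T | T > 7] = (13/6) / (1/4) = 26/3.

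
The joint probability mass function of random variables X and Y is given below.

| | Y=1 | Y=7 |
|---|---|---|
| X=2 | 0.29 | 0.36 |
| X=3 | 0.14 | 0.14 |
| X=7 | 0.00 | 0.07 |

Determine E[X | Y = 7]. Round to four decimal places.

P(Y = 7) = 0.57.
Σ X·P over the event = 2·(0.36) + 3·(0.14) + 7·(0.07) = 1.63.
E[X | Y = 7] = (1.63) / (0.57) = 2.8596.

2.8596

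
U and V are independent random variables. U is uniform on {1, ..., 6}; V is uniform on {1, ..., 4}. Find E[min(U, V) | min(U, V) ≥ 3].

P(min(U, V) ≥ 3) = 1/3.
Summing min(U,V)·P(x,y) over outcomes with min(U, V) ≥ 3 gives 9/8.
E[min(U, V) | min(U, V) ≥ 3] = (9/8) / (1/3) = 27/8.

27/8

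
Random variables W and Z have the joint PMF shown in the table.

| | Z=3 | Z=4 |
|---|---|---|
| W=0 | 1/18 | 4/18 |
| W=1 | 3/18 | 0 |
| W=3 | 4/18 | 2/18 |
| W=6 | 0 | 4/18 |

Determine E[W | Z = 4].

P(Z = 4) = 5/9.
Summing W·P(W=x,Z=y) over the conditioning event gives 5/3.
E[W | Z = 4] = (5/3) / (5/9) = 3.

3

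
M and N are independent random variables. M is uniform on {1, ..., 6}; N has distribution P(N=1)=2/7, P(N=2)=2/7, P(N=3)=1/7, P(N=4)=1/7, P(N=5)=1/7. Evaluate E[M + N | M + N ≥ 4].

P(M + N ≥ 4) = 6/7.
Summing (M+N)·P(x,y) over outcomes with M + N ≥ 4 gives 239/42.
E[M + N | M + N ≥ 4] = (239/42) / (6/7) = 239/36.

239/36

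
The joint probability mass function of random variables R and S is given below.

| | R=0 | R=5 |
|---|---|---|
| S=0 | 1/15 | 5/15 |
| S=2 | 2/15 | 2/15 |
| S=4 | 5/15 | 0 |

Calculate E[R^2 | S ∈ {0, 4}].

125/11

P(S ∈ {0, 4}) = 11/15.
Σ R^2·P over the event = 0·(1/15) + 0·(5/15) + 25·(5/15) = 25/3.
E[R^2 | S ∈ {0, 4}] = (25/3) / (11/15) = 125/11.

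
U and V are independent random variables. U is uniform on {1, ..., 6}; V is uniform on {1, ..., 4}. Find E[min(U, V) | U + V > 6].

29/10

Outcomes with U + V > 6: (3,4), (4,3), (4,4), (5,2), (5,3), (5,4), (6,1), (6,2), (6,3), (6,4), each with probability 1/24.
E[min(U, V) | U + V > 6] = (3 + 3 + 4 + 2 + 3 + 4 + 1 + 2 + 3 + 4) / 10 = 29/10.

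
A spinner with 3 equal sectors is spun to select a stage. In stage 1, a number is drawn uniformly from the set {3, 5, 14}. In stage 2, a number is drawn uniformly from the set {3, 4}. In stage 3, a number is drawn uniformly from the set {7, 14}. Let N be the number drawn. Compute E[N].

64/9

E[N | stage 1] = (3+5+14)/3 = 22/3.
E[N | stage 2] = (3+4)/2 = 7/2.
E[N | stage 3] = (7+14)/2 = 21/2.
By the law of total expectation,
E[N] = (1/3)·(22/3) + (1/3)·(7/2) + (1/3)·(21/2) = 64/9.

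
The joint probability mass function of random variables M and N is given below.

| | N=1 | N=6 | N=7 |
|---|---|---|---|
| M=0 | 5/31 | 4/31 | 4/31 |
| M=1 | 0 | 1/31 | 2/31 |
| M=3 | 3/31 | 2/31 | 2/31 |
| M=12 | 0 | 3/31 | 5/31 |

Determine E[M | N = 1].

9/8

P(N = 1) = 8/31.
Σ M·P over the event = 0·(5/31) + 3·(3/31) = 9/31.
E[M | N = 1] = (9/31) / (8/31) = 9/8.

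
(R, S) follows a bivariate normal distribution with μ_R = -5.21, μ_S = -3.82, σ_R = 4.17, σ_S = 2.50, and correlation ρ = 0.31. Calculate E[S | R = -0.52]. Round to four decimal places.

-2.9484

E[S | R=x] = μ_S + ρ(σ_S/σ_R)(x − μ_R) for jointly normal variables.
E[S | R=-0.52] = -3.82 + (0.31)·(2.50/4.17)·(-0.52 − (-5.21)) = -3.82 + (0.18585)·(4.69) = -2.9484.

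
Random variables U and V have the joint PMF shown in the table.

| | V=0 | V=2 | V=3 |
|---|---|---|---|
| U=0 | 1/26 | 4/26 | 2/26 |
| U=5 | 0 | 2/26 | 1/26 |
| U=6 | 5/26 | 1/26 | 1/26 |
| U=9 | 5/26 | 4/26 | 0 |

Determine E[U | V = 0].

75/11

P(V = 0) = 11/26.
Σ U·P over the event = 0·(1/26) + 6·(5/26) + 9·(5/26) = 75/26.
E[U | V = 0] = (75/26) / (11/26) = 75/11.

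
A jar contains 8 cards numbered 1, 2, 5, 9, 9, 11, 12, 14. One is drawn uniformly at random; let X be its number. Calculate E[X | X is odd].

7

P(X is odd) = 5/8.
Σ over the event: 1·1/8 + 5·1/8 + 9·1/4 + 11·1/8 = 35/8.
E[X | X is odd] = (35/8) / (5/8) = 7.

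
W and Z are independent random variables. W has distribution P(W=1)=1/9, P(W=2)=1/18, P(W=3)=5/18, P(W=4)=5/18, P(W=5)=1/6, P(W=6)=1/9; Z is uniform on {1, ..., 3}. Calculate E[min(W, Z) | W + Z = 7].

P(W + Z = 7) = 5/27.
Summing min(W,Z)·P(x,y) over outcomes with W + Z = 7 gives 23/54.
E[min(W, Z) | W + Z = 7] = (23/54) / (5/27) = 23/10.

23/10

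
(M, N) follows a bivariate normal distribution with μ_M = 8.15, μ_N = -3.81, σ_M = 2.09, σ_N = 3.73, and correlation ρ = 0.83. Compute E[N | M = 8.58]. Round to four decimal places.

-3.1730

For a bivariate normal, E[N | M=x] = μ_N + ρ·(σ_N/σ_M)·(x − μ_M).
E[N | M=8.58] = -3.81 + (0.83)·(3.73/2.09)·(8.58 − (8.15)) = -3.81 + (1.4813)·(0.43) = -3.1730.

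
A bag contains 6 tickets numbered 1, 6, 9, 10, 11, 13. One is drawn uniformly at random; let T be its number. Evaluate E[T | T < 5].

P(T < 5) = 1/6.
Σ over the event: 1·1/6 = 1/6.
E[T | T < 5] = (1/6) / (1/6) = 1.

1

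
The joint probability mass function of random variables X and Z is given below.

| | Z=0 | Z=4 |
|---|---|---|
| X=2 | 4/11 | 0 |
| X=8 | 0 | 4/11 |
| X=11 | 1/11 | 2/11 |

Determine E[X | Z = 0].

P(Z = 0) = 5/11.
Σ X·P over the event = 2·(4/11) + 11·(1/11) = 19/11.
E[X | Z = 0] = (19/11) / (5/11) = 19/5.

19/5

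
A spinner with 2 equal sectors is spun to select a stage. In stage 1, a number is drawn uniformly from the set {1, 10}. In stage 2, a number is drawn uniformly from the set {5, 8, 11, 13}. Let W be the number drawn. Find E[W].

E[W | stage 1] = (1+10)/2 = 11/2.
E[W | stage 2] = (5+8+11+13)/4 = 37/4.
E[W] = (1/2)·(11/2) + (1/2)·(37/4) = 59/8.

59/8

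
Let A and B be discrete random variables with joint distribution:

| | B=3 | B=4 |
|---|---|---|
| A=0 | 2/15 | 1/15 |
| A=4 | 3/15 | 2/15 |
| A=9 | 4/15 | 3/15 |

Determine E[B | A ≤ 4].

27/8

P(A ≤ 4) = 8/15.
Σ B·P over the event = 3·(2/15) + 4·(1/15) + 3·(3/15) + 4·(2/15) = 9/5.
E[B | A ≤ 4] = (9/5) / (8/15) = 27/8.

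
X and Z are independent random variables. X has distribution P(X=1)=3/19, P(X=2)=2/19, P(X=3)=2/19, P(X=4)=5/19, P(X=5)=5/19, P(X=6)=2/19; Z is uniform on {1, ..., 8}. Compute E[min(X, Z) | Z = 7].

P(Z = 7) = 1/8.
Summing min(X,Z)·P(x,y) over outcomes with Z = 7 gives 35/76.
E[min(X, Z) | Z = 7] = (35/76) / (1/8) = 70/19.

70/19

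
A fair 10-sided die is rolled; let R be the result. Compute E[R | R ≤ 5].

3

Given R ≤ 5, R is equally likely to be any of {1, 2, 3, 4, 5}.
E[R | R ≤ 5] = (1 + 2 + 3 + 4 + 5) / 5 = 3.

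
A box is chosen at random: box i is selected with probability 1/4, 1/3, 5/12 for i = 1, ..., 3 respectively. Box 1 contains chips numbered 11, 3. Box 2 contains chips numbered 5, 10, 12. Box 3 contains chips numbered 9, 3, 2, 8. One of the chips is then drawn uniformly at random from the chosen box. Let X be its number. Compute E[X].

169/24

E[X | box 1] = (11+3)/2 = 7.
E[X | box 2] = (5+10+12)/3 = 9.
E[X | box 3] = (9+3+2+8)/4 = 11/2.
E[X] = (1/4)·(7) + (1/3)·(9) + (5/12)·(11/2) = 169/24.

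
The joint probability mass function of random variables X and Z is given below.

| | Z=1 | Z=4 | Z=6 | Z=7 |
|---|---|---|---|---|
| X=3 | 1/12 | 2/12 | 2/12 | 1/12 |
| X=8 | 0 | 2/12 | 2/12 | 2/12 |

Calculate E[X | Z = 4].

11/2

P(Z = 4) = 1/3.
Σ X·P over the event = 3·(2/12) + 8·(2/12) = 11/6.
E[X | Z = 4] = (11/6) / (1/3) = 11/2.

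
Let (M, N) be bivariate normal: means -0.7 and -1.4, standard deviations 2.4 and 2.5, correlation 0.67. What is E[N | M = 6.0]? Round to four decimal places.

3.2760

E[N | M=x] = μ_N + ρ(σ_N/σ_M)(x − μ_M) for jointly normal variables.
E[N | M=6.0] = -1.4 + (0.67)·(2.5/2.4)·(6.0 − (-0.7)) = -1.4 + (0.697917)·(6.7) = 3.2760.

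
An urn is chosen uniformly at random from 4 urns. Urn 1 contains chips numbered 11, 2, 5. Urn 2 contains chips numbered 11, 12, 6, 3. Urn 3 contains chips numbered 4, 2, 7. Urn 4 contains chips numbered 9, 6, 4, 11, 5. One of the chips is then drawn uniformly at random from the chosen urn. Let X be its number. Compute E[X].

19/3

E[X | urn 1] = (11+2+5)/3 = 6.
E[X | urn 2] = (11+12+6+3)/4 = 8.
E[X | urn 3] = (4+2+7)/3 = 13/3.
E[X | urn 4] = (9+6+4+11+5)/5 = 7.
E[X] = (1/4)·(6) + (1/4)·(8) + (1/4)·(13/3) + (1/4)·(7) = 19/3.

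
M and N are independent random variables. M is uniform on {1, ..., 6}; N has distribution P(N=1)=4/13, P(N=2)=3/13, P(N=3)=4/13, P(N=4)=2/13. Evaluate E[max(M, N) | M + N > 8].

P(M + N > 8) = 4/39.
Summing max(M,N)·P(x,y) over outcomes with M + N > 8 gives 23/39.
E[max(M, N) | M + N > 8] = (23/39) / (4/39) = 23/4.

23/4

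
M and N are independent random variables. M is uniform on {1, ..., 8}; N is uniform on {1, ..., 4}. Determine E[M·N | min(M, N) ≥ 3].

77/4

P(min(M, N) ≥ 3) = 3/8.
Summing MN·P(x,y) over outcomes with min(M, N) ≥ 3 gives 231/32.
E[M·N | min(M, N) ≥ 3] = (231/32) / (3/8) = 77/4.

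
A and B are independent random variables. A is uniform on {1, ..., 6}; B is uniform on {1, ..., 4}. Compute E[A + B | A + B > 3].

136/21

P(A + B > 3) = 7/8.
Summing (A+B)·P(x,y) over outcomes with A + B > 3 gives 17/3.
E[A + B | A + B > 3] = (17/3) / (7/8) = 136/21.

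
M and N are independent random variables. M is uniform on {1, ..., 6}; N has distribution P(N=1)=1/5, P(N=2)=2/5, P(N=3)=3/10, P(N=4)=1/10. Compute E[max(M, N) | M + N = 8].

P(M + N = 8) = 2/15.
Summing max(M,N)·P(x,y) over outcomes with M + N = 8 gives 43/60.
E[max(M, N) | M + N = 8] = (43/60) / (2/15) = 43/8.

43/8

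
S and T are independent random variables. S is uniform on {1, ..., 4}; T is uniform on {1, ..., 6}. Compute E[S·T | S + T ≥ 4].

P(S + T ≥ 4) = 7/8.
Summing ST·P(x,y) over outcomes with S + T ≥ 4 gives 205/24.
E[S·T | S + T ≥ 4] = (205/24) / (7/8) = 205/21.

205/21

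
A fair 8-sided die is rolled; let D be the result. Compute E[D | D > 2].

11/2

Given D > 2, D is equally likely to be any of {3, 4, 5, 6, 7, 8}.
E[D | D > 2] = (3 + 4 + 5 + 6 + 7 + 8) / 6 = 11/2.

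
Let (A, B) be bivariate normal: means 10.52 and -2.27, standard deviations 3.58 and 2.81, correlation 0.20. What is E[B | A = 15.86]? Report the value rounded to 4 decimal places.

-1.4317

The regression of B on A has slope ρ·σ_B/σ_A and passes through (μ_A, μ_B).
E[B | A=15.86] = -2.27 + (0.20)·(2.81/3.58)·(15.86 − (10.52)) = -2.27 + (0.15698)·(5.34) = -1.4317.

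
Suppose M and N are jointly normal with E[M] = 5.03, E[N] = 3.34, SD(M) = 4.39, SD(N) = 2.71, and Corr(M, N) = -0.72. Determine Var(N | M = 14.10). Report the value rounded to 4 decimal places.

The conditional variance in a bivariate normal is σ_N²(1 − ρ²), independent of x.
Var(N | M=14.10) = (2.71)²·(1 − (-0.72)²) = 7.3441·0.4816 = 3.5369.

3.5369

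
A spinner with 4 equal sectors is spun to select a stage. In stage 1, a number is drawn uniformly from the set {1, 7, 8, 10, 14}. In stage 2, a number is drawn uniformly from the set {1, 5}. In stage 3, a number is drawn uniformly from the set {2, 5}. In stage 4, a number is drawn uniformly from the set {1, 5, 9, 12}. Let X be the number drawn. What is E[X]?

E[X | stage 1] = (1+7+8+10+14)/5 = 8.
E[X | stage 2] = (1+5)/2 = 3.
E[X | stage 3] = (2+5)/2 = 7/2.
E[X | stage 4] = (1+5+9+12)/4 = 27/4.
E[X] = (1/4)·(8) + (1/4)·(3) + (1/4)·(7/2) + (1/4)·(27/4) = 85/16.

85/16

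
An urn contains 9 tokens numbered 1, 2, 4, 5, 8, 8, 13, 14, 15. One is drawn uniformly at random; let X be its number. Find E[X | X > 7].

P(X > 7) = 5/9.
Σ over the event: 8·2/9 + 13·1/9 + 14·1/9 + 15·1/9 = 58/9.
E[X | X > 7] = (58/9) / (5/9) = 58/5.

58/5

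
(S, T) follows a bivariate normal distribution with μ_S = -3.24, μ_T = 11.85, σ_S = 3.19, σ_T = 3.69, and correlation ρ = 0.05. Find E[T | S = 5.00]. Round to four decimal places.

12.3266

The regression of T on S has slope ρ·σ_T/σ_S and passes through (μ_S, μ_T).
E[T | S=5.00] = 11.85 + (0.05)·(3.69/3.19)·(5.00 − (-3.24)) = 11.85 + (0.057837)·(8.24) = 12.3266.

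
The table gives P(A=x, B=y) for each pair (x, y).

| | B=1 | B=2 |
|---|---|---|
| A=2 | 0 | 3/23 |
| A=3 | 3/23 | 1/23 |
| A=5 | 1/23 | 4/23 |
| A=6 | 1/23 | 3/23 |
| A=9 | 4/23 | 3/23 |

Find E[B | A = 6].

P(A = 6) = 4/23.
Σ B·P over the event = 1·(1/23) + 2·(3/23) = 7/23.
E[B | A = 6] = (7/23) / (4/23) = 7/4.

7/4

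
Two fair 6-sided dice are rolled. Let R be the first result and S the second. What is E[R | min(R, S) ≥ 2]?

4

P(min(R, S) ≥ 2) = 25/36.
Summing R·P(x,y) over outcomes with min(R, S) ≥ 2 gives 25/9.
E[R | min(R, S) ≥ 2] = (25/9) / (25/36) = 4.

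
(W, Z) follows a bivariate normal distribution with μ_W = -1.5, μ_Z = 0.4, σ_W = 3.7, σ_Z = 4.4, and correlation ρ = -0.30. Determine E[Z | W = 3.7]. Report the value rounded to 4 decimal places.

For a bivariate normal, E[Z | W=x] = μ_Z + ρ·(σ_Z/σ_W)·(x − μ_W).
E[Z | W=3.7] = 0.4 + (-0.30)·(4.4/3.7)·(3.7 − (-1.5)) = 0.4 + (-0.356757)·(5.2) = -1.4551.

-1.4551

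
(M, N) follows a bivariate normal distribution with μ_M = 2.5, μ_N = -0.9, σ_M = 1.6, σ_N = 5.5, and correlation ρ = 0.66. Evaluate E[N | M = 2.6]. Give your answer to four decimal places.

-0.6731

The regression of N on M has slope ρ·σ_N/σ_M and passes through (μ_M, μ_N).
E[N | M=2.6] = -0.9 + (0.66)·(5.5/1.6)·(2.6 − (2.5)) = -0.9 + (2.2687)·(0.1) = -0.6731.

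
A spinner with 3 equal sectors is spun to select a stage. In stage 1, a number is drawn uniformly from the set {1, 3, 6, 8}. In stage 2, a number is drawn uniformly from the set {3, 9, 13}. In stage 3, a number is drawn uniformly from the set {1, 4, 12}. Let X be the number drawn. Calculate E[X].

37/6

E[X | stage 1] = (1+3+6+8)/4 = 9/2.
E[X | stage 2] = (3+9+13)/3 = 25/3.
E[X | stage 3] = (1+4+12)/3 = 17/3.
E[X] = (1/3)·(9/2) + (1/3)·(25/3) + (1/3)·(17/3) = 37/6.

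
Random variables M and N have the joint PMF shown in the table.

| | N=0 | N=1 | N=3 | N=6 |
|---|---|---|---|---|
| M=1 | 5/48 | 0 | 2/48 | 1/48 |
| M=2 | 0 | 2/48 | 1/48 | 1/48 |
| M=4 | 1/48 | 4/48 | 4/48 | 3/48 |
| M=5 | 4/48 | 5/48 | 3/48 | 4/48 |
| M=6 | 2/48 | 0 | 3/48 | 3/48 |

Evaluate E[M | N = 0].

41/12

P(N = 0) = 1/4.
Σ M·P over the event = 1·(5/48) + 4·(1/48) + 5·(4/48) + 6·(2/48) = 41/48.
E[M | N = 0] = (41/48) / (1/4) = 41/12.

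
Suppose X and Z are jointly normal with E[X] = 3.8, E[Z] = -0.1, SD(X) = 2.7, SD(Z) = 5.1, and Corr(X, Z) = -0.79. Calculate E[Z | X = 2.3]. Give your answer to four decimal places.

2.1383

For a bivariate normal, E[Z | X=x] = μ_Z + ρ·(σ_Z/σ_X)·(x − μ_X).
E[Z | X=2.3] = -0.1 + (-0.79)·(5.1/2.7)·(2.3 − (3.8)) = -0.1 + (-1.4922)·(-1.5) = 2.1383.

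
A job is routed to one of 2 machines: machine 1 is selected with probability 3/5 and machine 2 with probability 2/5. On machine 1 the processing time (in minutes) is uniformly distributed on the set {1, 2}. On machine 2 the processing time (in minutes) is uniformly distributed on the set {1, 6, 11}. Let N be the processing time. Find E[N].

33/10

E[N | machine 1] = (1+2)/2 = 3/2.
E[N | machine 2] = (1+6+11)/3 = 6.
E[N] = (3/5)·(3/2) + (2/5)·(6) = 33/10.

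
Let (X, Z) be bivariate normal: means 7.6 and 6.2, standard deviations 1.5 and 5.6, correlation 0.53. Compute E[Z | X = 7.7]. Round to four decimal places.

The regression of Z on X has slope ρ·σ_Z/σ_X and passes through (μ_X, μ_Z).
E[Z | X=7.7] = 6.2 + (0.53)·(5.6/1.5)·(7.7 − (7.6)) = 6.2 + (1.9787)·(0.1) = 6.3979.

6.3979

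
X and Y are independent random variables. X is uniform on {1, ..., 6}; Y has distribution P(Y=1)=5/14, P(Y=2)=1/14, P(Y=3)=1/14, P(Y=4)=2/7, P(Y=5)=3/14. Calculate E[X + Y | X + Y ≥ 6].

39/5

P(X + Y ≥ 6) = 55/84.
Summing (X+Y)·P(x,y) over outcomes with X + Y ≥ 6 gives 143/28.
E[X + Y | X + Y ≥ 6] = (143/28) / (55/84) = 39/5.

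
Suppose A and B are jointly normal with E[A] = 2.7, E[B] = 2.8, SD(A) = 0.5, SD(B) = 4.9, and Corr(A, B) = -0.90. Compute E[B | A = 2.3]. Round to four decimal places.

6.3280

The regression of B on A has slope ρ·σ_B/σ_A and passes through (μ_A, μ_B).
E[B | A=2.3] = 2.8 + (-0.90)·(4.9/0.5)·(2.3 − (2.7)) = 2.8 + (-8.82)·(-0.4) = 6.3280.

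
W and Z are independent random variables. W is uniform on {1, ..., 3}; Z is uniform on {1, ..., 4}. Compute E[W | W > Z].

8/3

Outcomes with W > Z: (2,1), (3,1), (3,2), each with probability 1/12.
E[W | W > Z] = (2 + 3 + 3) / 3 = 8/3.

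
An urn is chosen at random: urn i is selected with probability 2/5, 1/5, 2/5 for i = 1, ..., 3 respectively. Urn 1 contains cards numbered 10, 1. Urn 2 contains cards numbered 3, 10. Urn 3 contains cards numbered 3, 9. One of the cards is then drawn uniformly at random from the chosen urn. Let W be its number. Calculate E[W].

59/10

E[W | urn 1] = (10+1)/2 = 11/2.
E[W | urn 2] = (3+10)/2 = 13/2.
E[W | urn 3] = (3+9)/2 = 6.
By the law of total expectation,
E[W] = (2/5)·(11/2) + (1/5)·(13/2) + (2/5)·(6) = 59/10.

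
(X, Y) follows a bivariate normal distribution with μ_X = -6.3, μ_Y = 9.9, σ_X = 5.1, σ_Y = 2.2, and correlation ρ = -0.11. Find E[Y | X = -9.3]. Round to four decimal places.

10.0424

E[Y | X=x] = μ_Y + ρ(σ_Y/σ_X)(x − μ_X) for jointly normal variables.
E[Y | X=-9.3] = 9.9 + (-0.11)·(2.2/5.1)·(-9.3 − (-6.3)) = 9.9 + (-0.047451)·(-3) = 10.0424.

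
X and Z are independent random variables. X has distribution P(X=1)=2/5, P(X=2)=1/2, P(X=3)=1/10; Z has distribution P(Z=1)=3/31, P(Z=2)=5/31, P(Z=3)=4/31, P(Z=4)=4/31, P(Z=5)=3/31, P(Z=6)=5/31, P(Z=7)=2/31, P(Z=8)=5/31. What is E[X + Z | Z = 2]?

37/10

P(Z = 2) = 5/31.
Summing (X+Z)·P(x,y) over outcomes with Z = 2 gives 37/62.
E[X + Z | Z = 2] = (37/62) / (5/31) = 37/10.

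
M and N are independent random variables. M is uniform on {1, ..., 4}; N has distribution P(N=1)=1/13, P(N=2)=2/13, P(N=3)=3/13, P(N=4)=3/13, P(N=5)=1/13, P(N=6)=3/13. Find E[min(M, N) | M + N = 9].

P(M + N = 9) = 1/13.
Summing min(M,N)·P(x,y) over outcomes with M + N = 9 gives 1/4.
E[min(M, N) | M + N = 9] = (1/4) / (1/13) = 13/4.

13/4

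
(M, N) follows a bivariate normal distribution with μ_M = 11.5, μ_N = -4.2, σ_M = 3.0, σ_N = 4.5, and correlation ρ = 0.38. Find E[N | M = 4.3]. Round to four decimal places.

-8.3040

The regression of N on M has slope ρ·σ_N/σ_M and passes through (μ_M, μ_N).
E[N | M=4.3] = -4.2 + (0.38)·(4.5/3.0)·(4.3 − (11.5)) = -4.2 + (0.57)·(-7.2) = -8.3040.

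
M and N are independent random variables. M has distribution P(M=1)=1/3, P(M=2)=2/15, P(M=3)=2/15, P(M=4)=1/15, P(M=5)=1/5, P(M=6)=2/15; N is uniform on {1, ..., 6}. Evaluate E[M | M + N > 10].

39/7

P(M + N > 10) = 7/90.
Summing M·P(x,y) over outcomes with M + N > 10 gives 13/30.
E[M | M + N > 10] = (13/30) / (7/90) = 39/7.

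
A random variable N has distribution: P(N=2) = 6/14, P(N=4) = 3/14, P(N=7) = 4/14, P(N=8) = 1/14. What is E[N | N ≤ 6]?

8/3

P(N ≤ 6) = 9/14.
Σ over the event: 2·3/7 + 4·3/14 = 12/7.
E[N | N ≤ 6] = (12/7) / (9/14) = 8/3.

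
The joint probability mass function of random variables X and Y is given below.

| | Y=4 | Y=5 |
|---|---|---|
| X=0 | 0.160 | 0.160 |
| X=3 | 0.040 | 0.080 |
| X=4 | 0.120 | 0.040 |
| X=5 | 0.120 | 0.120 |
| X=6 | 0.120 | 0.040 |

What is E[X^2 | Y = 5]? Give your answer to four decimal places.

13.1818

P(Y = 5) = 0.440.
Σ X^2·P over the event = 0·(0.160) + 9·(0.080) + 16·(0.040) + 25·(0.120) + 36·(0.040) = 5.800.
E[X^2 | Y = 5] = (5.800) / (0.440) = 13.1818.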